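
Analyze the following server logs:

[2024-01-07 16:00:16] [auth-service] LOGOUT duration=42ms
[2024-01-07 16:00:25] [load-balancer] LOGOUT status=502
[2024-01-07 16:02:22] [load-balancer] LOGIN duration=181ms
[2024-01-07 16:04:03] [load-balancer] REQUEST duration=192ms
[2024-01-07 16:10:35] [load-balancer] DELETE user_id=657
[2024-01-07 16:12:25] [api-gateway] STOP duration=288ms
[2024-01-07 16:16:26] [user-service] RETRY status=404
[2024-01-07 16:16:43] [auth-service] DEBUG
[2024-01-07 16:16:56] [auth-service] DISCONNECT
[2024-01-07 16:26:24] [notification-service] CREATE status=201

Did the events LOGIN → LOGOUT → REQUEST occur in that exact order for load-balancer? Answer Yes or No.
No

To verify sequence order:

1. Find all events in sequence LOGIN → LOGOUT → REQUEST for load-balancer
2. Extract their timestamps
3. Check if timestamps are in ascending order
4. Result: No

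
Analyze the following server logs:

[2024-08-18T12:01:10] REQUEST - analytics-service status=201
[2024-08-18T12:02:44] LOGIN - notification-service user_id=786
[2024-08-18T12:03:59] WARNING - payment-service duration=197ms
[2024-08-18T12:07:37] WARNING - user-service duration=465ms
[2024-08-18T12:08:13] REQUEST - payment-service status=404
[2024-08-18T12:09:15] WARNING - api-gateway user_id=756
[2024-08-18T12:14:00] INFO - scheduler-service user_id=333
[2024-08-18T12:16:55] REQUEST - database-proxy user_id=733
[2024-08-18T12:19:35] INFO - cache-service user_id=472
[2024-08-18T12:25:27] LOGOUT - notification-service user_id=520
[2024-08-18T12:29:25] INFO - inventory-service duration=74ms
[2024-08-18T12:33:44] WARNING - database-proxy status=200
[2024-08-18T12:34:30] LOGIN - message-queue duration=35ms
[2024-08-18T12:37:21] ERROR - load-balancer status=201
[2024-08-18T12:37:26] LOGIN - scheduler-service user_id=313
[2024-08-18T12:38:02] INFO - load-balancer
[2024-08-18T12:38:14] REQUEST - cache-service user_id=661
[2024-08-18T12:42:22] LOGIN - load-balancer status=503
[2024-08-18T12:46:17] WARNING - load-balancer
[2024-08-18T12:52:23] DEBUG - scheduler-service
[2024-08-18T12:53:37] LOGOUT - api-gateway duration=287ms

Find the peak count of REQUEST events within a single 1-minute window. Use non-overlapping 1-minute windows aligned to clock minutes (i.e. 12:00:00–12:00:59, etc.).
1

To find the burst window:

1. Divide the log period into non-overlapping 1-minute windows starting at 12:00
2. Count REQUEST events in each window
3. Find the window with maximum count
4. Maximum events in a window: 1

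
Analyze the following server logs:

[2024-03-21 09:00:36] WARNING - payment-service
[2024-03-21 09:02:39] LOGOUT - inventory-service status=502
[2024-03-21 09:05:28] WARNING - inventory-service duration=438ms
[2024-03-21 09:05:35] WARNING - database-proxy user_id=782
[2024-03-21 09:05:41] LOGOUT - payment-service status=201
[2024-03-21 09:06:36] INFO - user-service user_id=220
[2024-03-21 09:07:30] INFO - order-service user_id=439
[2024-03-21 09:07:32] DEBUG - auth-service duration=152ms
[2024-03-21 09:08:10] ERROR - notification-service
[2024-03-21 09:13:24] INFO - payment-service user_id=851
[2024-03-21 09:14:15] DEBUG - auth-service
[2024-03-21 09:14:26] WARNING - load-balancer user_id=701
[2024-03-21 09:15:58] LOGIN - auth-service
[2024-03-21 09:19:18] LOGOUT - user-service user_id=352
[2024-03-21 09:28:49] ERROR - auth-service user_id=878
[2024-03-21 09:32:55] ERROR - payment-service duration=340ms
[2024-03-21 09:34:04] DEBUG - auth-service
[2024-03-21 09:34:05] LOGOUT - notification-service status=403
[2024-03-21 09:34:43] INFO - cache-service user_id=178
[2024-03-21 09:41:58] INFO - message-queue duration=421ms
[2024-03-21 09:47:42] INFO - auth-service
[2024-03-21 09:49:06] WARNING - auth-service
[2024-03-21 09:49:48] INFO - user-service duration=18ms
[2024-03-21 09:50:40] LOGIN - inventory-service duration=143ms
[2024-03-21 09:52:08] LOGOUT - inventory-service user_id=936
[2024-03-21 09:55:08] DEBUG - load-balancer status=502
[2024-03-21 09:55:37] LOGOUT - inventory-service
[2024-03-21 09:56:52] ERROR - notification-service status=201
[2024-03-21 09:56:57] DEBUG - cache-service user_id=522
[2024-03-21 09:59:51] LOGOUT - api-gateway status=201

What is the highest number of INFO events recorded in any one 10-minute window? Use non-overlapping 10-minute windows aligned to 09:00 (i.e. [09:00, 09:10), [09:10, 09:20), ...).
3

To find the burst window:

1. Divide the log period into non-overlapping 10-minute windows starting at 09:00
2. Count INFO events in each window
3. Find the window with maximum count
4. Maximum events in a window: 3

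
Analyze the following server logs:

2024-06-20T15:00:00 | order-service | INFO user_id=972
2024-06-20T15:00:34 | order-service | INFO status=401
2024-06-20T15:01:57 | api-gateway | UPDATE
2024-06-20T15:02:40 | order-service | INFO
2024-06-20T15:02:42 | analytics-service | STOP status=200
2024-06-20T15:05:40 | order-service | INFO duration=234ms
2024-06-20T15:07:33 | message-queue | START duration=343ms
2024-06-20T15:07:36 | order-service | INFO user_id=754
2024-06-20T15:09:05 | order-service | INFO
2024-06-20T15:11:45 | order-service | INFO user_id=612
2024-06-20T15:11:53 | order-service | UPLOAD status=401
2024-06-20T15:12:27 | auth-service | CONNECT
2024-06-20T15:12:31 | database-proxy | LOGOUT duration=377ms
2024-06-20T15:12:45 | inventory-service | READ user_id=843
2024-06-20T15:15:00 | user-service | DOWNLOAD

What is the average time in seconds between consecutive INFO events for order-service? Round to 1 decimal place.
117.5

To calculate average interval:

1. Find all INFO events for order-service in order
2. Calculate time gaps between consecutive events
3. Compute mean of gaps: 705 / 6 = 117.5 seconds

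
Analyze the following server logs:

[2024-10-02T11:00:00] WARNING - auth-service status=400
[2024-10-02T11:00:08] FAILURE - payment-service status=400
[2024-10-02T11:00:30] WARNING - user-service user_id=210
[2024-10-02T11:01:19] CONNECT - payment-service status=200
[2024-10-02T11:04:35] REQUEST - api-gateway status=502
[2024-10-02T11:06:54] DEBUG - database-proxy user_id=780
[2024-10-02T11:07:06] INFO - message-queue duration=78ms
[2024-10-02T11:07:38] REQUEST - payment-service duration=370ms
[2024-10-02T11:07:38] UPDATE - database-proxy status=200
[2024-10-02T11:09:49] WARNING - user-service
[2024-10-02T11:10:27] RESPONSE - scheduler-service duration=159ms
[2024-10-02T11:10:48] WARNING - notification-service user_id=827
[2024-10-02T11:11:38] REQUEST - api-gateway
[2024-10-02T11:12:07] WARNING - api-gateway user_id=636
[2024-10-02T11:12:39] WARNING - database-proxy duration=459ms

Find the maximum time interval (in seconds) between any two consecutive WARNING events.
559

To find the longest gap:

1. Extract all WARNING events in chronological order
2. Calculate time differences between consecutive events
3. Find the maximum difference
4. Longest gap: 559 seconds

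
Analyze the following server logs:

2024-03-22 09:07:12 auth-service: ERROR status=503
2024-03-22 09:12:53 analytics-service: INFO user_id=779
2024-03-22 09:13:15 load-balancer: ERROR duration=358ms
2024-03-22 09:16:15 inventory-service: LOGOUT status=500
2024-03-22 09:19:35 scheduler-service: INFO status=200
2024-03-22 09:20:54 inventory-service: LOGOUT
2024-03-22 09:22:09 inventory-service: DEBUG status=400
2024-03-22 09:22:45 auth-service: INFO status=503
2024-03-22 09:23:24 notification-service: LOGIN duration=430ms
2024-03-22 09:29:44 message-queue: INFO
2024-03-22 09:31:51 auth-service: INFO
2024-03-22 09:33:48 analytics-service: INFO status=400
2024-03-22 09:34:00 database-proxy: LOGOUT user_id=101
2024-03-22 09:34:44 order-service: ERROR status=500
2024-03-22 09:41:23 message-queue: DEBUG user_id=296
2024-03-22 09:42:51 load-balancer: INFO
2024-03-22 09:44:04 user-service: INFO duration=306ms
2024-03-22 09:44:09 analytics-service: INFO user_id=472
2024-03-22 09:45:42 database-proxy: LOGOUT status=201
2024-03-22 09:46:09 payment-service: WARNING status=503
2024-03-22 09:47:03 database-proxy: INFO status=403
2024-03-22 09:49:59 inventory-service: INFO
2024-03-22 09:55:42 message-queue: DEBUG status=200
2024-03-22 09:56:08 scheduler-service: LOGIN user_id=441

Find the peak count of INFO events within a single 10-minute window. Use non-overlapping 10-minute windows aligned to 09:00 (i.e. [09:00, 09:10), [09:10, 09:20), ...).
5

To find the burst window:

1. Divide the log period into non-overlapping 10-minute windows starting at 09:00
2. Count INFO events in each window
3. Find the window with maximum count
4. Maximum events in a window: 5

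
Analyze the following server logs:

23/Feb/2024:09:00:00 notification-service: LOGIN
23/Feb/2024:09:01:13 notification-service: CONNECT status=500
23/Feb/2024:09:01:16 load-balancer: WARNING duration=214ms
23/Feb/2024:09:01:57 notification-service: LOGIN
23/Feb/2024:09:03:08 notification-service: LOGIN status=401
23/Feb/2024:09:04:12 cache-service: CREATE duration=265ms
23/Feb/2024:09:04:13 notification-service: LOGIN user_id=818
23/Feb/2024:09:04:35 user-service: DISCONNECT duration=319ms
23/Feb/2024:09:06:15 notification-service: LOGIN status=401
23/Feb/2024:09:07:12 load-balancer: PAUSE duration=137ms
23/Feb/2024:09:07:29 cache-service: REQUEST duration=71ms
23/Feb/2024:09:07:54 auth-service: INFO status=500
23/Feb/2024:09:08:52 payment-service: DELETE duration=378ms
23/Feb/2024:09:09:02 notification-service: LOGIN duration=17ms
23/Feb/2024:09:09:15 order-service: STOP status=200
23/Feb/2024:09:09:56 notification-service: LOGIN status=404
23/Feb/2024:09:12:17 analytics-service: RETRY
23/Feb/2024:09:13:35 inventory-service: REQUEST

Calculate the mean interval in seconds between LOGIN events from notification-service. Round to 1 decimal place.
99.3

To calculate average interval:

1. Find all LOGIN events for notification-service in order
2. Calculate time gaps between consecutive events
3. Compute mean of gaps: 596 / 6 = 99.3 seconds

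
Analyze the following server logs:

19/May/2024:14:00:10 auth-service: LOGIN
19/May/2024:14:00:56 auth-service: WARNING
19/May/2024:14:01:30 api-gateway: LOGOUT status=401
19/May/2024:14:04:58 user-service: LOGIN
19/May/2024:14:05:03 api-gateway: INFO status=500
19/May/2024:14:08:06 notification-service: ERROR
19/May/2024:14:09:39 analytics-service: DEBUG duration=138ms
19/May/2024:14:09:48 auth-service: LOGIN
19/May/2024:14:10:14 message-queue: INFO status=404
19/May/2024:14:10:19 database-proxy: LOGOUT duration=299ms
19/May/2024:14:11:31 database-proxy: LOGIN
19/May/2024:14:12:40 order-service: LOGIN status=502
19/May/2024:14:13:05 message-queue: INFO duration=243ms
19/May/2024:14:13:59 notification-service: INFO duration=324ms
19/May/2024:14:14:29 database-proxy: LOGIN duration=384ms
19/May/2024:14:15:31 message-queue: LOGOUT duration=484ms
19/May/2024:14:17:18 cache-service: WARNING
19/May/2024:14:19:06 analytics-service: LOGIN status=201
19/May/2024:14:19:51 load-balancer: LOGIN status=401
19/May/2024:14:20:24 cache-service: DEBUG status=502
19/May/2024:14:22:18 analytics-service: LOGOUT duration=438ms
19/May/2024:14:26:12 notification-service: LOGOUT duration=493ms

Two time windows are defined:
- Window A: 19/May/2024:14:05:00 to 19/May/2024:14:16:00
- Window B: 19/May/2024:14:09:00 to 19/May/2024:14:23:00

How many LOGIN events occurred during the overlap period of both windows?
4

To find overlap events:

1. Window A: 19/May/2024:14:05:00 to 19/May/2024:14:16:00
2. Window B: 19/May/2024:14:09:00 to 19/May/2024:14:23:00
3. Overlap period: 19/May/2024:14:09:00 to 19/May/2024:14:16:00
4. Count LOGIN events in overlap: 4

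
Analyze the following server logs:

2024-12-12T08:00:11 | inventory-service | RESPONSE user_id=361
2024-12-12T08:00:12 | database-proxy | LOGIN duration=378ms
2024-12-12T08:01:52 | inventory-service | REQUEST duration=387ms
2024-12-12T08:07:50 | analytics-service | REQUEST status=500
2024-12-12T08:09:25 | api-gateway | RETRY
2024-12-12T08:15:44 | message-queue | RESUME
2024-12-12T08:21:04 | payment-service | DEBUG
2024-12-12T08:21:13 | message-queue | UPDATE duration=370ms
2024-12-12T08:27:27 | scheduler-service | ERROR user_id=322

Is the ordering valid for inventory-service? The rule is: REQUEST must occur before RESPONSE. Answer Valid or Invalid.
Invalid

To validate ordering:

1. Required order: REQUEST → RESPONSE
2. Rule: REQUEST must occur before RESPONSE
3. Check actual order of events for inventory-service
4. Result: Invalid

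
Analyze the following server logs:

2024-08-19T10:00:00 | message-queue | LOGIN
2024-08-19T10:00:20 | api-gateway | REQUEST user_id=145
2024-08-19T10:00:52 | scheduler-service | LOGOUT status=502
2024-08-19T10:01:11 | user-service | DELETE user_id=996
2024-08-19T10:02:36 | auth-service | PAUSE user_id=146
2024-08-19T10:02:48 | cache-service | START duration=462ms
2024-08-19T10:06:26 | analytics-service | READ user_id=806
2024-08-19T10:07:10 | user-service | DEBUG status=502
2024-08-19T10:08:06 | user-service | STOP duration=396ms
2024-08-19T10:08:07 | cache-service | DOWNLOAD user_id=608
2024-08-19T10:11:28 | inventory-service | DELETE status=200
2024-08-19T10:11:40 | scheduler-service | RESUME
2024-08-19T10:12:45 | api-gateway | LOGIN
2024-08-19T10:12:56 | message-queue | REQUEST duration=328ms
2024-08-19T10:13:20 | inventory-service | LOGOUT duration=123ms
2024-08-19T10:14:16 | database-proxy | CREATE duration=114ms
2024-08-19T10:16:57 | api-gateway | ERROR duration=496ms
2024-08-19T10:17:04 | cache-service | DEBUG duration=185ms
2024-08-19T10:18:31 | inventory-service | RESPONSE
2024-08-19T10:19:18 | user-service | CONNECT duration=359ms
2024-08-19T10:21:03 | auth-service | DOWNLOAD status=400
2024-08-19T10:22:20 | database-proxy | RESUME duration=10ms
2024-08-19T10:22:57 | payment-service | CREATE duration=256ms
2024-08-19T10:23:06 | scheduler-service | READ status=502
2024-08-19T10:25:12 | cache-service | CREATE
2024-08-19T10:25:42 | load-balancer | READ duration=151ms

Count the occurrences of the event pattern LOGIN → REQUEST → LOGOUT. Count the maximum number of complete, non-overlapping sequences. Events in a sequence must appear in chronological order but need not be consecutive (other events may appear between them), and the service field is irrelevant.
2

To count sequences:

1. Look for pattern: LOGIN → REQUEST → LOGOUT
2. Greedily scan the log in chronological order, matching each sequence element in turn (ignoring service)
3. Each time the full pattern completes, increment the count and restart matching from the next event
4. Complete non-overlapping sequences found: 2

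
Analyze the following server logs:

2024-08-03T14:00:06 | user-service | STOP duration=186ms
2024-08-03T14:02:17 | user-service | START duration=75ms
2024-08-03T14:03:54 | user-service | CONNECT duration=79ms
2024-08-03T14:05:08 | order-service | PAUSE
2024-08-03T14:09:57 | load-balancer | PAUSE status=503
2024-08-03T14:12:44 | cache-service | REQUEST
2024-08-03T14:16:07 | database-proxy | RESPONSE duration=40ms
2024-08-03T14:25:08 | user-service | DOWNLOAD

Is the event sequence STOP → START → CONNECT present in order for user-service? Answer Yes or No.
Yes

To verify sequence order:

1. Find all events in sequence STOP → START → CONNECT for user-service
2. Extract their timestamps
3. Check if timestamps are in ascending order
4. Result: Yes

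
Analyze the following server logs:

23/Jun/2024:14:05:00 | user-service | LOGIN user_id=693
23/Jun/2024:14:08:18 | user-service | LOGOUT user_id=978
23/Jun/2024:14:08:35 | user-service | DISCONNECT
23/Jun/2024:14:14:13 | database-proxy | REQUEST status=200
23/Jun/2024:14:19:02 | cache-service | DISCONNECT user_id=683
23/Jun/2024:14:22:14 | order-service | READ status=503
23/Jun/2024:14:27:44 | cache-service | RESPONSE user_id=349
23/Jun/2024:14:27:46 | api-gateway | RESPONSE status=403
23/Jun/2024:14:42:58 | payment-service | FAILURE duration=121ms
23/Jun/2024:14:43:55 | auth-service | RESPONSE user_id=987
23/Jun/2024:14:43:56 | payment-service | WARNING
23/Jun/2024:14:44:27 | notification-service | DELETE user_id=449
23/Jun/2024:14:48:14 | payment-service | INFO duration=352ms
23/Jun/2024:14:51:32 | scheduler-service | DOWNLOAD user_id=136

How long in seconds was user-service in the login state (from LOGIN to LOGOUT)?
198

To calculate state duration:

1. Find LOGIN event for user-service: 23/Jun/2024:14:05:00
2. Find LOGOUT event for user-service: 23/Jun/2024:14:08:18
3. Calculate duration: 23/Jun/2024:14:08:18 - 23/Jun/2024:14:05:00 = 198 seconds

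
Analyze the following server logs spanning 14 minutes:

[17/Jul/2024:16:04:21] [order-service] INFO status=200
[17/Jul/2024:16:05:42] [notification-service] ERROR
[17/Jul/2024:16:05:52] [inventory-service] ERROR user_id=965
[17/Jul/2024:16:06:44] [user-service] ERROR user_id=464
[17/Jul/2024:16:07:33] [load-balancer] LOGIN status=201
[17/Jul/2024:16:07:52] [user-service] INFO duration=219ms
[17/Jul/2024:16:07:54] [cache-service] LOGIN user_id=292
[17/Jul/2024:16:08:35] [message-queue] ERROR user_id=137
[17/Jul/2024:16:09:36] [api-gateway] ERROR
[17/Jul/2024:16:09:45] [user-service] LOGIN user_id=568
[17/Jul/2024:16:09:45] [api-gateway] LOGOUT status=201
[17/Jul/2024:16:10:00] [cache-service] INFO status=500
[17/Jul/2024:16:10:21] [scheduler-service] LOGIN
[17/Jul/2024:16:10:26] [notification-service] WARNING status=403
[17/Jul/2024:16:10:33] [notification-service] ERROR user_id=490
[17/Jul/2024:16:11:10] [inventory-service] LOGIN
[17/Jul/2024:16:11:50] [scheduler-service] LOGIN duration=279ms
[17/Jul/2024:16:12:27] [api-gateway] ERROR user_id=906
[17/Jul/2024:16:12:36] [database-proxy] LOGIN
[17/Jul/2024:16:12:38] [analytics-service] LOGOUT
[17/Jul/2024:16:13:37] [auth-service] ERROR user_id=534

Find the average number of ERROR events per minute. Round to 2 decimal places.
0.57

To calculate the rate:

1. Count total ERROR events: 8
2. Total time period: 14 minutes
3. Rate = 8 / 14 = 0.57 events per minute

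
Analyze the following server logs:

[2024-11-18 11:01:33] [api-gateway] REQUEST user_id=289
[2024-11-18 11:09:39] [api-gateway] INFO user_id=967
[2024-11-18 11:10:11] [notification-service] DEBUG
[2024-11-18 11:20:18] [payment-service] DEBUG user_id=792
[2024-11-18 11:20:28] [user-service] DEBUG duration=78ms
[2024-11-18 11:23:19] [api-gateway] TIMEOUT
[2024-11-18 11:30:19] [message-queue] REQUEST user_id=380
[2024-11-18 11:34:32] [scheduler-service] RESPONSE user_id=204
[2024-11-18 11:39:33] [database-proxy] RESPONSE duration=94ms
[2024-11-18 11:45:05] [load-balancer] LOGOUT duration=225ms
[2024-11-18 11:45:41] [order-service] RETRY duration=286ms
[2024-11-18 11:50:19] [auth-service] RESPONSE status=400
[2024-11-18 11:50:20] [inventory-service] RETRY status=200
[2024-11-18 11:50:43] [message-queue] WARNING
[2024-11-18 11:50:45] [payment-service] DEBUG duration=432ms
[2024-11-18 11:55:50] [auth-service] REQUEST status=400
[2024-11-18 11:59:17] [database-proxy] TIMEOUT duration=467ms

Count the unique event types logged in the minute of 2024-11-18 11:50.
4

To count unique event types:

1. Filter events in the minute starting at 2024-11-18 11:50
2. Extract event types from matching entries
3. Count unique types: 4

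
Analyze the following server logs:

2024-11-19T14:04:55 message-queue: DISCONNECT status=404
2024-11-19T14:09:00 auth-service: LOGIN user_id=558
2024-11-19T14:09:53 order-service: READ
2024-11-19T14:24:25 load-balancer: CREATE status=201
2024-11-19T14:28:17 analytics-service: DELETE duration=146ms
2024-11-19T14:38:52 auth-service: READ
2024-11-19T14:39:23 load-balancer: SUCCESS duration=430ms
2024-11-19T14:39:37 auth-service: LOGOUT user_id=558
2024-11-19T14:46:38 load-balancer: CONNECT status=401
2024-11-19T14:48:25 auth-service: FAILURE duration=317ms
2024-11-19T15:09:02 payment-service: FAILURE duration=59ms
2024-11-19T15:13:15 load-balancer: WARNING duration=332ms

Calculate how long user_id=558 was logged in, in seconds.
1837

To calculate session duration:

1. Find LOGIN event for user_id=558: 2024-11-19T14:09:00
2. Find LOGOUT event for user_id=558: 2024-11-19T14:39:37
3. Session duration: 2024-11-19T14:39:37 - 2024-11-19T14:09:00 = 1837 seconds (30 minutes)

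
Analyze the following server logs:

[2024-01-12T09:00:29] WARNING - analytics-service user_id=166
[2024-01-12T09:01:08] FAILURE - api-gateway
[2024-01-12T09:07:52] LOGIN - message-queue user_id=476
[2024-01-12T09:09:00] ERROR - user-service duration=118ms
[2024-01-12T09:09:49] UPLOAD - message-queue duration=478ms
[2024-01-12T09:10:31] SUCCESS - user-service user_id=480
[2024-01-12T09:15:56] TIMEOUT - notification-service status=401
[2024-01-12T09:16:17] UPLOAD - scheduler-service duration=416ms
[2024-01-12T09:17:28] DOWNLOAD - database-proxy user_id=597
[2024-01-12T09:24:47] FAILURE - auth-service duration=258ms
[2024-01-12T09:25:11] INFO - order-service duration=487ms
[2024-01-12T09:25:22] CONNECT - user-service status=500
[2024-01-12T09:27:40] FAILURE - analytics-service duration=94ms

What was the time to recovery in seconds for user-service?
91

To calculate recovery time:

1. Find ERROR event for user-service: 2024-01-12T09:09:00
2. Find next SUCCESS event for user-service: 2024-01-12T09:10:31
3. Recovery time: 2024-01-12T09:10:31 - 2024-01-12T09:09:00 = 91 seconds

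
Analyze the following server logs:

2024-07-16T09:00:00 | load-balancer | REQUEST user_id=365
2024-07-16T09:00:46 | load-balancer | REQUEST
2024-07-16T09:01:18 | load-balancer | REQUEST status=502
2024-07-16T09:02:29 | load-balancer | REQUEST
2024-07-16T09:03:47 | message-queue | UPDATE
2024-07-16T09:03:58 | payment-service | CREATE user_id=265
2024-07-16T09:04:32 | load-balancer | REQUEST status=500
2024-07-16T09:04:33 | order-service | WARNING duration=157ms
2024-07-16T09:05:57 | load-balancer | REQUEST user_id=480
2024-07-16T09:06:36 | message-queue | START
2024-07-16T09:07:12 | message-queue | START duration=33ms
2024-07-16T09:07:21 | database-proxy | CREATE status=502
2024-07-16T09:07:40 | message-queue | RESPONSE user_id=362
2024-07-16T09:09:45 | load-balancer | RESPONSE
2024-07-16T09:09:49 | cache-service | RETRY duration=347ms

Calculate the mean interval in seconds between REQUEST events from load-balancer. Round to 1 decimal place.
71.4

To calculate average interval:

1. Find all REQUEST events for load-balancer in order
2. Calculate time gaps between consecutive events
3. Compute mean of gaps: 357 / 5 = 71.4 seconds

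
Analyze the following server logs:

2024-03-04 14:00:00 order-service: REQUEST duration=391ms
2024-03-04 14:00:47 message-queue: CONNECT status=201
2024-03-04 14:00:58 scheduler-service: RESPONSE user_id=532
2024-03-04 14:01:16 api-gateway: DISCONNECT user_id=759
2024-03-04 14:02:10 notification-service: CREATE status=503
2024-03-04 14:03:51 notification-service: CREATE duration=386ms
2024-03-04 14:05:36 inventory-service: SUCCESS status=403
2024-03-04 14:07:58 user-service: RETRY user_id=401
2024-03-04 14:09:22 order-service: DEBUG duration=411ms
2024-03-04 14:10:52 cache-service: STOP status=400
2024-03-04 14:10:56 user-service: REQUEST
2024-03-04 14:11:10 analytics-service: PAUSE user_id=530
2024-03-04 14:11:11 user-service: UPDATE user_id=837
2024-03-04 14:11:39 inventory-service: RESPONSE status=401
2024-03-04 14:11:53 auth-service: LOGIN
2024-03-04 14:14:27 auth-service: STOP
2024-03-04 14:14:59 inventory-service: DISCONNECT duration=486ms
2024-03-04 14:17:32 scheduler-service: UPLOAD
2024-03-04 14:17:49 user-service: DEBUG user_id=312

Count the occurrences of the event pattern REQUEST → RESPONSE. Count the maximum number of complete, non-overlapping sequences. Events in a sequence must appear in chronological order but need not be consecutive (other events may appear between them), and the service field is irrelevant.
2

To count sequences:

1. Look for pattern: REQUEST → RESPONSE
2. Greedily scan the log in chronological order, matching each sequence element in turn (ignoring service)
3. Each time the full pattern completes, increment the count and restart matching from the next event
4. Complete non-overlapping sequences found: 2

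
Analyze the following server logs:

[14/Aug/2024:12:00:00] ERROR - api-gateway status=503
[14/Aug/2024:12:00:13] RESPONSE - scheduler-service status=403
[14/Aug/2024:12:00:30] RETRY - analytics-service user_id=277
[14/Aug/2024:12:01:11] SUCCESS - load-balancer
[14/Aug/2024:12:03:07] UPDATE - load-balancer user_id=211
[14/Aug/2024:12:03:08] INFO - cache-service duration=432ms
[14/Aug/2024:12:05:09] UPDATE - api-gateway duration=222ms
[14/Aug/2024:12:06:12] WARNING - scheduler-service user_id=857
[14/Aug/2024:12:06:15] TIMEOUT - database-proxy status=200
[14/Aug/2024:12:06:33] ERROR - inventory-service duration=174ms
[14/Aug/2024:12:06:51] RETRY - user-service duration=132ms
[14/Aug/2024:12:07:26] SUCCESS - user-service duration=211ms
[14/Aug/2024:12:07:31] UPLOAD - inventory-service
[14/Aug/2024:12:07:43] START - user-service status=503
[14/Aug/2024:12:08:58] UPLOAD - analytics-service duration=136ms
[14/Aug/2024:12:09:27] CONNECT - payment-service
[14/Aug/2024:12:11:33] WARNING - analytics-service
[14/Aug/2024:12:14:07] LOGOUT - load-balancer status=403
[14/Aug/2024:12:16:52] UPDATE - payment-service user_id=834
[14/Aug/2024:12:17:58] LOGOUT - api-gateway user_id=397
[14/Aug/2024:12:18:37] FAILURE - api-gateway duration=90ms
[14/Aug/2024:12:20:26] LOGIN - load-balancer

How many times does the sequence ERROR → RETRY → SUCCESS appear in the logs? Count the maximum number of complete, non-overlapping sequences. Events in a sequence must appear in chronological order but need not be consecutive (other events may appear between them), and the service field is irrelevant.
2

To count sequences:

1. Look for pattern: ERROR → RETRY → SUCCESS
2. Greedily scan the log in chronological order, matching each sequence element in turn (ignoring service)
3. Each time the full pattern completes, increment the count and restart matching from the next event
4. Complete non-overlapping sequences found: 2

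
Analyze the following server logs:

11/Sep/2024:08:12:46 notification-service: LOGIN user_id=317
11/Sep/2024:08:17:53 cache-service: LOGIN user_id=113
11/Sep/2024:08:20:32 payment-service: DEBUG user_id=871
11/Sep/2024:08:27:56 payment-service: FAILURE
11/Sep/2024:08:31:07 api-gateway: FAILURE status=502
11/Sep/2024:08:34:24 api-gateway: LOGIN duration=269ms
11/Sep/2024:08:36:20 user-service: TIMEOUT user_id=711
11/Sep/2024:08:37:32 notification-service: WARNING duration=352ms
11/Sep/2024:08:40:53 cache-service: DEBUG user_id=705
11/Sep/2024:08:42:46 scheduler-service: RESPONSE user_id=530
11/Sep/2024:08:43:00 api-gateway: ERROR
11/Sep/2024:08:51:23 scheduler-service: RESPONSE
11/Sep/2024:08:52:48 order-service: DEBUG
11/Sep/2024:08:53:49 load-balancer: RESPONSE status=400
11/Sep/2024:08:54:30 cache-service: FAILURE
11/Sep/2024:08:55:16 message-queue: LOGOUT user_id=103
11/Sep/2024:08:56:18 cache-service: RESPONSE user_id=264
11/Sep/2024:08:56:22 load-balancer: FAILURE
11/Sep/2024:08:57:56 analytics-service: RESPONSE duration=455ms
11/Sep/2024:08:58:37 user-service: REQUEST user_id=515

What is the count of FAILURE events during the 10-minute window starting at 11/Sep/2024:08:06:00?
0

To count events in the time window:

1. Window boundaries: 11/Sep/2024:08:06:00 to 11/Sep/2024:08:16:00
2. Filter for FAILURE events within this window
3. Count matching events: 0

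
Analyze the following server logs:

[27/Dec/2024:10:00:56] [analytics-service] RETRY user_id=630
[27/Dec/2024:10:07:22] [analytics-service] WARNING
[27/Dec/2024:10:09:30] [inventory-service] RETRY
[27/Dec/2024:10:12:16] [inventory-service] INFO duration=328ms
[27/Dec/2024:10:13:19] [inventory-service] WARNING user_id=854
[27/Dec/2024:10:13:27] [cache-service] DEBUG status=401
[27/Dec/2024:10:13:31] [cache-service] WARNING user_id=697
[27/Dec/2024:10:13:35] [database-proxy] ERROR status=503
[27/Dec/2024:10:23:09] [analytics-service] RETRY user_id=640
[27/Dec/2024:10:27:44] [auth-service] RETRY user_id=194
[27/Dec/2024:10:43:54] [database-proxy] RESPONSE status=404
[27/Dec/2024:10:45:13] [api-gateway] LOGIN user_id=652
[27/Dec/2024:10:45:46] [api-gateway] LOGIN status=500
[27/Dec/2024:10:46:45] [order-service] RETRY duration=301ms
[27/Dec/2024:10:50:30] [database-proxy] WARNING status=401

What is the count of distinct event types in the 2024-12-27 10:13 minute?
3

To count unique event types:

1. Filter events in the minute starting at 2024-12-27 10:13
2. Extract event types from matching entries
3. Count unique types: 3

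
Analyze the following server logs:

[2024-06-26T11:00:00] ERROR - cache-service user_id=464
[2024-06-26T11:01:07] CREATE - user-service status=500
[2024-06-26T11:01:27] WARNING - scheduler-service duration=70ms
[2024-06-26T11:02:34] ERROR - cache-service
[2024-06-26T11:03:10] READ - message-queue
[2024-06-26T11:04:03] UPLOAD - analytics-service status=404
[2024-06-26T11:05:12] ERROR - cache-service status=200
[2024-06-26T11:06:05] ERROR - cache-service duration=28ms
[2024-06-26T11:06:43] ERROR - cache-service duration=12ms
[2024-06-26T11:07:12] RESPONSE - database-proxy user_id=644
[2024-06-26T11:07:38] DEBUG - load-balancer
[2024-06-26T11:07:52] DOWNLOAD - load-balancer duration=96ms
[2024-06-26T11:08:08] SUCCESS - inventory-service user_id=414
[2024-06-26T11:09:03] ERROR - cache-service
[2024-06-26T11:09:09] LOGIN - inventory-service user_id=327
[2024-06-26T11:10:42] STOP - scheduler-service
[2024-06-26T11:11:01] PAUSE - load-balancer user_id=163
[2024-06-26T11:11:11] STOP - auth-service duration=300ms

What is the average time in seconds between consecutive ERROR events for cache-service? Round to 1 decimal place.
108.6

To calculate average interval:

1. Find all ERROR events for cache-service in order
2. Calculate time gaps between consecutive events
3. Compute mean of gaps: 543 / 5 = 108.6 seconds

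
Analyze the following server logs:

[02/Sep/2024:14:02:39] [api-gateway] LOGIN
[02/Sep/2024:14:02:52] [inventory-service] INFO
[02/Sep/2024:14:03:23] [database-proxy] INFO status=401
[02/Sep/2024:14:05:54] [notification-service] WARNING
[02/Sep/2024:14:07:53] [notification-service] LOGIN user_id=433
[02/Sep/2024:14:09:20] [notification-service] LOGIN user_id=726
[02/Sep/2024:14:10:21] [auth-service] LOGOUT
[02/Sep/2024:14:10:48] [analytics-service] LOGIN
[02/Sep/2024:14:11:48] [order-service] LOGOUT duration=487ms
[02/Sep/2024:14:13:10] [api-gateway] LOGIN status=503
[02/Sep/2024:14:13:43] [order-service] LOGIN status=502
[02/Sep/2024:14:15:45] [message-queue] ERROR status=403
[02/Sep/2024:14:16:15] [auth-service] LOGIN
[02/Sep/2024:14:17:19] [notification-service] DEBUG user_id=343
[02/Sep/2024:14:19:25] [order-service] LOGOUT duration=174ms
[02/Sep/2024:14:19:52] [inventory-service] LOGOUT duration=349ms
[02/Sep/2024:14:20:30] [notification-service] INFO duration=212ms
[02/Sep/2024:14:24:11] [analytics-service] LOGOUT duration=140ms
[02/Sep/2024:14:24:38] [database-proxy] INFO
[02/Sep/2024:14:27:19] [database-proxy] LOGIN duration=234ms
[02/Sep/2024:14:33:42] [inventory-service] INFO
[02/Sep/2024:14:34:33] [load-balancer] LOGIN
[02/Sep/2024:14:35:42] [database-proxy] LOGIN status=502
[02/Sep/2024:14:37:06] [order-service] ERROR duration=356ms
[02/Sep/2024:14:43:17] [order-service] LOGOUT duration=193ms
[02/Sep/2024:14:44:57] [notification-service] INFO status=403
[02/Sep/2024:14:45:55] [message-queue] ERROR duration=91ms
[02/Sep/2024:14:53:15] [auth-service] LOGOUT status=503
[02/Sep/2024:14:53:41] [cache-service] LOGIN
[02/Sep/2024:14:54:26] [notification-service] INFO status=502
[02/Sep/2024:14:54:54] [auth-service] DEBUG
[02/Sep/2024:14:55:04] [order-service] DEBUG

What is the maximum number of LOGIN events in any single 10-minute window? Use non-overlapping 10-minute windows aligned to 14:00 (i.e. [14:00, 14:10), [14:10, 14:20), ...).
4

To find the burst window:

1. Divide the log period into non-overlapping 10-minute windows starting at 14:00
2. Count LOGIN events in each window
3. Find the window with maximum count
4. Maximum events in a window: 4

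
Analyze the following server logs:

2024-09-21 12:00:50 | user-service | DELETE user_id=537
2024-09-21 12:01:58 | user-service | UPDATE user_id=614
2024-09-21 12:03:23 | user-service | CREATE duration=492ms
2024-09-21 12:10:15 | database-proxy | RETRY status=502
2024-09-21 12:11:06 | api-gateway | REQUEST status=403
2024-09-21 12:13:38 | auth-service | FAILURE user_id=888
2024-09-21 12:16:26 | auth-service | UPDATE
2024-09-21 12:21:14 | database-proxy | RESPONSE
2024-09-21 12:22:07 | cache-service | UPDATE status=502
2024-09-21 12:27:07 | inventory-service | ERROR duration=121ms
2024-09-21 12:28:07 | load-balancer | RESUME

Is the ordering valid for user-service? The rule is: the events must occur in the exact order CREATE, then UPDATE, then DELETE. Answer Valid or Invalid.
Invalid

To validate ordering:

1. Required order: CREATE → UPDATE → DELETE
2. Rule: the events must occur in the exact order CREATE, then UPDATE, then DELETE
3. Check actual order of events for user-service
4. Result: Invalid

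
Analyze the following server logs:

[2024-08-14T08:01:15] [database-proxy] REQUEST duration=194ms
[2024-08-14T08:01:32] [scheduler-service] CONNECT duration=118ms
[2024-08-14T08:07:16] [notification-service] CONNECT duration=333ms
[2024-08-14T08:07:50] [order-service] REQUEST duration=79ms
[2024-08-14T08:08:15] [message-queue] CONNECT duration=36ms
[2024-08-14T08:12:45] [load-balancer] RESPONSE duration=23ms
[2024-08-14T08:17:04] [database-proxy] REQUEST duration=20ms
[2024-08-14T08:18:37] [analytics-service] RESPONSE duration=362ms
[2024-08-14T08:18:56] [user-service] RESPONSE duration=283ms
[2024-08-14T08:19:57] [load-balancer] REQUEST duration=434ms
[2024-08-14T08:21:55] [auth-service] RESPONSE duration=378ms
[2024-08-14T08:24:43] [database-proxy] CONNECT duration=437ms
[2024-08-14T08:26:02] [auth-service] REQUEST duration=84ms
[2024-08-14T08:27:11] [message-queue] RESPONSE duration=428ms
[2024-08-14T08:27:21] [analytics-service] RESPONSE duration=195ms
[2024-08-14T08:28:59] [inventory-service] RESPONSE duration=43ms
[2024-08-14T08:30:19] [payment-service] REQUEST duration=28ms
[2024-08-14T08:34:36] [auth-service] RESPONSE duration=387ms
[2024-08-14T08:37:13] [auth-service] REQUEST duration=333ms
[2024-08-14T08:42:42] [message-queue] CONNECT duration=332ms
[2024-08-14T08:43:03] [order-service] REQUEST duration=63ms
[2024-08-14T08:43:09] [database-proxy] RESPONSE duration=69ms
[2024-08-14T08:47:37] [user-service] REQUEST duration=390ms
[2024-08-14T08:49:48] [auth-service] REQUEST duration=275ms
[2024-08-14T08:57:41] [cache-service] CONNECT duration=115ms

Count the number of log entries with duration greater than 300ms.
10

To count timeouts:

1. Threshold: 300ms
2. Extract duration from each log entry
3. Count entries where duration > 300
4. Timeout count: 10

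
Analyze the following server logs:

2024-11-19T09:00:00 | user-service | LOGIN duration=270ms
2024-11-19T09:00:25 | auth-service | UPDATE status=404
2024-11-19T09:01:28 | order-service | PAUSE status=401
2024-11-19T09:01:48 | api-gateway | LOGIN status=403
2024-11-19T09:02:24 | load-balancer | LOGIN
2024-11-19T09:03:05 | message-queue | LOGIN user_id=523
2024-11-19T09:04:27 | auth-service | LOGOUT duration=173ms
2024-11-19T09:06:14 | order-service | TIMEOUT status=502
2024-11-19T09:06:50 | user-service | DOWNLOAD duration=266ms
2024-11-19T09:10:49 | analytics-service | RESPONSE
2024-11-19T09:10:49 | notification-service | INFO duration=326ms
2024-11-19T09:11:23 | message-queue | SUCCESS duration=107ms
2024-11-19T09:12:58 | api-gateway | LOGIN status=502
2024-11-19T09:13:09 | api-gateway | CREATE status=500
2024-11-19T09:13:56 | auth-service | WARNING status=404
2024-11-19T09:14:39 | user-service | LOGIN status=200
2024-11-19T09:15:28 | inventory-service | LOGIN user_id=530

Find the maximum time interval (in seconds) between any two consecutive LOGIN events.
593

To find the longest gap:

1. Extract all LOGIN events in chronological order
2. Calculate time differences between consecutive events
3. Find the maximum difference
4. Longest gap: 593 seconds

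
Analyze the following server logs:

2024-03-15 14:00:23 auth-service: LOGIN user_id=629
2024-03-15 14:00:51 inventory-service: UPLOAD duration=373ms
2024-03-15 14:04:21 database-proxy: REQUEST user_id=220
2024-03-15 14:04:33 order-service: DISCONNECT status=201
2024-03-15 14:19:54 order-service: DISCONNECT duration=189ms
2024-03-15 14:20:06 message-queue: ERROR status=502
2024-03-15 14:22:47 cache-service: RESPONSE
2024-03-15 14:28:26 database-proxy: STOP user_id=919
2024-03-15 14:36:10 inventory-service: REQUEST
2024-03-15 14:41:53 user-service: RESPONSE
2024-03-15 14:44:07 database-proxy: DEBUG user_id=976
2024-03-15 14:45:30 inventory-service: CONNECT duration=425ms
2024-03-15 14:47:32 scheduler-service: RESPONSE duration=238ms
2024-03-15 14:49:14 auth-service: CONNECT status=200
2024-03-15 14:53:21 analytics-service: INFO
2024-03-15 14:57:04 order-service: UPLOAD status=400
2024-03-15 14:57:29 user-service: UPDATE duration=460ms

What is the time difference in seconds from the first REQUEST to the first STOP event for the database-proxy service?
1445

To find the time between events:

1. Locate the first REQUEST event for database-proxy: 2024-03-15 14:04:21
2. Locate the first STOP event for database-proxy: 2024-03-15 14:28:26
3. Calculate the difference: 2024-03-15 14:28:26 - 2024-03-15 14:04:21 = 1445 seconds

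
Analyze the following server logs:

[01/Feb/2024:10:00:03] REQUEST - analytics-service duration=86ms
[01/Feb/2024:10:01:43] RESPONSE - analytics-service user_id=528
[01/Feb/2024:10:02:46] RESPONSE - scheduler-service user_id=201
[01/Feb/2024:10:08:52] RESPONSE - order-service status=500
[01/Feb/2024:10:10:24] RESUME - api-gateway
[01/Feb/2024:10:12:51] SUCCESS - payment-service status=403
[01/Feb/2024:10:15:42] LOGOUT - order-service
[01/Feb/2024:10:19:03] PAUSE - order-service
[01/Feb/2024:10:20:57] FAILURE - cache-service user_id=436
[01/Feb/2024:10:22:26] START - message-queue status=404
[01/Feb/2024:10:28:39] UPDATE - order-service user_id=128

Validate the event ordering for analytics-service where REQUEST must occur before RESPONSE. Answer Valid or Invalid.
Valid

To validate ordering:

1. Required order: REQUEST → RESPONSE
2. Rule: REQUEST must occur before RESPONSE
3. Check actual order of events for analytics-service
4. Result: Valid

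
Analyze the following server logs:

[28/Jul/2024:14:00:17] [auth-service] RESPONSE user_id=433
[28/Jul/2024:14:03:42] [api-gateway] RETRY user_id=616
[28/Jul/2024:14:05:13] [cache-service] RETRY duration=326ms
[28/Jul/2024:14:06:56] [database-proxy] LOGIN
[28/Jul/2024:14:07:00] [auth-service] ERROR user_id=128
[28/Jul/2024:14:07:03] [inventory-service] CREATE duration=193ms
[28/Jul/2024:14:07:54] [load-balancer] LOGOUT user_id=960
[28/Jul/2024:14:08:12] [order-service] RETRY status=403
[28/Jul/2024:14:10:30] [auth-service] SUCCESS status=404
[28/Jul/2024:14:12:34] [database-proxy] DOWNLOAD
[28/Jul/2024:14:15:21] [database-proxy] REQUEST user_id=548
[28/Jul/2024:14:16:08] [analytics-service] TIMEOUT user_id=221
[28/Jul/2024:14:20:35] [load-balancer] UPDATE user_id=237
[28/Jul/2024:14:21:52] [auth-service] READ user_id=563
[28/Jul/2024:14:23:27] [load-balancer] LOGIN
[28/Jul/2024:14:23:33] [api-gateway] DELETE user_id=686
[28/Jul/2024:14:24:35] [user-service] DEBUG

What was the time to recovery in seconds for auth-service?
210

To calculate recovery time:

1. Find ERROR event for auth-service: 28/Jul/2024:14:07:00
2. Find next SUCCESS event for auth-service: 28/Jul/2024:14:10:30
3. Recovery time: 28/Jul/2024:14:10:30 - 28/Jul/2024:14:07:00 = 210 seconds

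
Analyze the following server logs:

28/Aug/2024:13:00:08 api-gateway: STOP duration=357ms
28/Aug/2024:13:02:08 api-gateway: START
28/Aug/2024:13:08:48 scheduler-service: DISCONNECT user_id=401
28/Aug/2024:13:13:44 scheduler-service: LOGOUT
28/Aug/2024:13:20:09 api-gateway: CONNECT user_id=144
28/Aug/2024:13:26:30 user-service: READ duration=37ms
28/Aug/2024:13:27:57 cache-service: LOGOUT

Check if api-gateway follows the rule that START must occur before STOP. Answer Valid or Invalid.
Invalid

To validate ordering:

1. Required order: START → STOP
2. Rule: START must occur before STOP
3. Check actual order of events for api-gateway
4. Result: Invalid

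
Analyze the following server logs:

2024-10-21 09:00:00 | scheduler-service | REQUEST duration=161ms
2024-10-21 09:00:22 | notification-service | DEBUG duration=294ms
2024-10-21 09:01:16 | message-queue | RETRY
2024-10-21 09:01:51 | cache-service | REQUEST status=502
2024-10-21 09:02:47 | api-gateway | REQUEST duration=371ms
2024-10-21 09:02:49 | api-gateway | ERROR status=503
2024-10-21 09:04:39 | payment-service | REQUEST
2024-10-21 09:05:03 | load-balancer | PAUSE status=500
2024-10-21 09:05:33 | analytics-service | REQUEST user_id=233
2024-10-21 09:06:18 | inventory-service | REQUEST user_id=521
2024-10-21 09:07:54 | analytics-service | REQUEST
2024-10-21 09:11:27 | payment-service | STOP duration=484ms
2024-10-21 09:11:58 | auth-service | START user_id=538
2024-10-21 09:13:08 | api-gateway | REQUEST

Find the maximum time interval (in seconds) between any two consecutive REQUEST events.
314

To find the longest gap:

1. Extract all REQUEST events in chronological order
2. Calculate time differences between consecutive events
3. Find the maximum difference
4. Longest gap: 314 seconds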